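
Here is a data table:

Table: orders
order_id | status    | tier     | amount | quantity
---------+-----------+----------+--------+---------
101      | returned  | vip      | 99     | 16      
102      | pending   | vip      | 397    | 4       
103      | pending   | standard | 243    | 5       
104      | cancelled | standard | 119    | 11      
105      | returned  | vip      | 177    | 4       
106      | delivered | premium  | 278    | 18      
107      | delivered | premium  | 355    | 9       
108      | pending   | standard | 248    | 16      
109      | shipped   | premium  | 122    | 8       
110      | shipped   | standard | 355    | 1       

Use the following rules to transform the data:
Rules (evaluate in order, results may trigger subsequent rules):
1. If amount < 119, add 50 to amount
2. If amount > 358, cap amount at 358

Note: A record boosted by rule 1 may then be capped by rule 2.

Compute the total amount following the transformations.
2404

Step 1: Apply rule 1 to records with amount < 119
  - 1 records get bonus of 50
  - Of these, 0 records then exceed 358 and get capped
Step 2: Apply rule 2 to records with amount > 358
  - 1 records (original) are capped
Step 3: Calculate final sum = 2404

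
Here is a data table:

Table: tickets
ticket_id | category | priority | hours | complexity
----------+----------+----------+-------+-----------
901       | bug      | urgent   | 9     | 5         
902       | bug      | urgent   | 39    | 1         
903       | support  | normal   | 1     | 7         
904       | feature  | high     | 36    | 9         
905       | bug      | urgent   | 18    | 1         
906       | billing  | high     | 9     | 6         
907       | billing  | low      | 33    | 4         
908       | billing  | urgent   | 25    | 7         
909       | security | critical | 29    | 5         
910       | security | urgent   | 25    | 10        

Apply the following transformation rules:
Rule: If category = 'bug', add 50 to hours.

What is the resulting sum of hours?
374

Step 1: Count records where category = 'bug': 3
Step 2: Total bonus added: 3 × 50 = 150
Step 3: Original sum of hours: 224
Step 4: Final sum = 224 + 150 = 374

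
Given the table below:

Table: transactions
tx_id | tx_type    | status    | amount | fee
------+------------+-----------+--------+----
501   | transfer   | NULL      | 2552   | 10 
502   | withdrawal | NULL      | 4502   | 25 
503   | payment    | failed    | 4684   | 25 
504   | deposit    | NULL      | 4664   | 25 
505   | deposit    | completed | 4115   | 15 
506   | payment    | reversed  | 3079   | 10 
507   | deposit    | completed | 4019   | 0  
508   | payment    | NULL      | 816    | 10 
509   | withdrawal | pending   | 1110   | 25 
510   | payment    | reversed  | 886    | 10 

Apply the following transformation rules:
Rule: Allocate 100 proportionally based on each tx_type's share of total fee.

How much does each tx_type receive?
deposit: 25.81, payment: 35.48, transfer: 6.45, withdrawal: 32.26

Step 1: Calculate total fee = 155
Step 2: Calculate each tx_type's proportion:
  deposit: 40/155 = 25.81% → 25.81
  payment: 55/155 = 35.48% → 35.48
  transfer: 10/155 = 6.45% → 6.45
  withdrawal: 50/155 = 32.26% → 32.26
Step 3: Verify: sum of allocations ≈ 100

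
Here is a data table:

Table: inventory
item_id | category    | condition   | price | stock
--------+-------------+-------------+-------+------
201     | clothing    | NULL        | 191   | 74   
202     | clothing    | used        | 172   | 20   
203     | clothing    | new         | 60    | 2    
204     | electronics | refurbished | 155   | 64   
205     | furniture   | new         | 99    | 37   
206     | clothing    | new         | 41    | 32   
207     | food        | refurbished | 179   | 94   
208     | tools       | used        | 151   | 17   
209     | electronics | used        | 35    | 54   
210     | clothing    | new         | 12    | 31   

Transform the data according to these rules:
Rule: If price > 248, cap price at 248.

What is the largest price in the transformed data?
191

Step 1: Original maximum price = 191
Step 2: Check cap of 248 against maximum
Step 3: No records exceed the cap (max 191 <= cap 248), so no capping applies
Step 4: Maximum after transformation = 191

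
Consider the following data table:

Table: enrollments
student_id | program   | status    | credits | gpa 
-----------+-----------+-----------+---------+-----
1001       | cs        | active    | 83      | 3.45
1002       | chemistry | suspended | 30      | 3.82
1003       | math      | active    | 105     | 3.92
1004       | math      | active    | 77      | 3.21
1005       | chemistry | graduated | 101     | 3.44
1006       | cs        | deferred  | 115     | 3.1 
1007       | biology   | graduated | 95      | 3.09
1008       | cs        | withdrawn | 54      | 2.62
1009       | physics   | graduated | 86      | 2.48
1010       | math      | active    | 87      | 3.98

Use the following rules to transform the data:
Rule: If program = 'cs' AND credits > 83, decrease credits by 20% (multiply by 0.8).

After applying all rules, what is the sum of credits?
810.0

Step 1: Find records where program = 'cs' AND credits > 83
Step 2: 1 records match, summing to 115
Step 3: After multiplier: 115 × 0.8 = 92.0
Step 4: Unaffected records sum: 718
Step 5: Final sum = 92.0 + 718 = 810.0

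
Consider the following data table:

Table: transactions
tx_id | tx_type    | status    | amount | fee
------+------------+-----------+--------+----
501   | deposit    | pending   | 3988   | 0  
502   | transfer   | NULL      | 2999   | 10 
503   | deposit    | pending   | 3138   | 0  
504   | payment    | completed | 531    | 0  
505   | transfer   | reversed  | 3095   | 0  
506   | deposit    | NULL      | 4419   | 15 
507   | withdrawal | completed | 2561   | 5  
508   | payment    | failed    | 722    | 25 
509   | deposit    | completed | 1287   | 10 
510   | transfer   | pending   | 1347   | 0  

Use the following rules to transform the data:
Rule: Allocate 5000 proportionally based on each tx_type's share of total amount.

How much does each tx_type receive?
deposit: 2663.68, payment: 260.1, transfer: 1544.61, withdrawal: 531.61

Step 1: Calculate total amount = 24087
Step 2: Calculate each tx_type's proportion:
  deposit: 12832/24087 = 53.27% → 2663.68
  payment: 1253/24087 = 5.20% → 260.1
  transfer: 7441/24087 = 30.89% → 1544.61
  withdrawal: 2561/24087 = 10.63% → 531.61
Step 3: Verify: sum of allocations ≈ 5000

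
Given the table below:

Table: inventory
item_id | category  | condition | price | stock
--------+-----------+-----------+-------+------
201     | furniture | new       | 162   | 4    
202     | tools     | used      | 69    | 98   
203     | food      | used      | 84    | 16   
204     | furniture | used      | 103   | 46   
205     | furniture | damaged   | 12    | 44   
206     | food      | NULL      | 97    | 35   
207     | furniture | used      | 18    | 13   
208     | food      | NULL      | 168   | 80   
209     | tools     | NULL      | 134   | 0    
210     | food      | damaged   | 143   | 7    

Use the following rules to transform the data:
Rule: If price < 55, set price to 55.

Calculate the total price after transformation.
1070

Step 1: 2 records have price < 55
Step 2: These records originally summed to 30
Step 3: After setting to minimum: 2 × 55 = 110
Step 4: Unaffected records sum: 960
Step 5: Final sum = 110 + 960 = 1070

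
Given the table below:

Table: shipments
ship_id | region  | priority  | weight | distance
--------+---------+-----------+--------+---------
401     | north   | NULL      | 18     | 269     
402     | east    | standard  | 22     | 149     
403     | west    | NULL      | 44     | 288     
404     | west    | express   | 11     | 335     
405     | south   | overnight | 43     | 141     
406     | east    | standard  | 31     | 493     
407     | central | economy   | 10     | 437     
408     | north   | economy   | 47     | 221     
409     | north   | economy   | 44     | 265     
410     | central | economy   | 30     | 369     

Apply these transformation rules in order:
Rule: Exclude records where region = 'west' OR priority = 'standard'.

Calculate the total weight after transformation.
192

Step 1: Find records where region = 'west' OR priority = 'standard'
Step 2: 4 records match, summing to 108
Step 3: Original sum: 300
Step 4: Remaining sum = 300 - 108 = 192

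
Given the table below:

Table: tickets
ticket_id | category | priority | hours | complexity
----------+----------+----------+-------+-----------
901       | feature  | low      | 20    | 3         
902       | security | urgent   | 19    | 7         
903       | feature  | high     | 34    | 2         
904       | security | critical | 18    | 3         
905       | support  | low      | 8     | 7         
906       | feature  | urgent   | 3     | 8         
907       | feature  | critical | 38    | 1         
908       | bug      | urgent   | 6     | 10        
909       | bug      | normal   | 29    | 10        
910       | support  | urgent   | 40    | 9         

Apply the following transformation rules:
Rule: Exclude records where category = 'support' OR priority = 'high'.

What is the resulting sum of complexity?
42

Step 1: Find records where category = 'support' OR priority = 'high'
Step 2: 3 records match, summing to 18
Step 3: Original sum: 60
Step 4: Remaining sum = 60 - 18 = 42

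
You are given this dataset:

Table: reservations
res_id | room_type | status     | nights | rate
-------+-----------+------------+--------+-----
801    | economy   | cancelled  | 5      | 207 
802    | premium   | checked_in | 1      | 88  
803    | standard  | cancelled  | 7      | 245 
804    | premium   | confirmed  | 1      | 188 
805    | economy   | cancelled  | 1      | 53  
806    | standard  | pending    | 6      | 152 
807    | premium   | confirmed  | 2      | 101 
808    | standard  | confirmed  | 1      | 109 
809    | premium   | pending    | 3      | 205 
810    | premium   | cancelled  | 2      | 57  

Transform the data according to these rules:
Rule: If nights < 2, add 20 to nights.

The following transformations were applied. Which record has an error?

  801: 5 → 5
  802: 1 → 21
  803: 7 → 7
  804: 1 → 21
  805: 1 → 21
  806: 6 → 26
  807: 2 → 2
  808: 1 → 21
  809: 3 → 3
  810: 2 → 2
Record 806 has an error. The correct transformed value should be 6, not 26.

Step 1: Check each record against the rule
Step 2: Record 806 has nights = 6
Step 3: Since 6 >= 2, the bonus should not have been applied
Step 4: Correct value = 6, but claimed value = 26
Conclusion: Record 806 has the error.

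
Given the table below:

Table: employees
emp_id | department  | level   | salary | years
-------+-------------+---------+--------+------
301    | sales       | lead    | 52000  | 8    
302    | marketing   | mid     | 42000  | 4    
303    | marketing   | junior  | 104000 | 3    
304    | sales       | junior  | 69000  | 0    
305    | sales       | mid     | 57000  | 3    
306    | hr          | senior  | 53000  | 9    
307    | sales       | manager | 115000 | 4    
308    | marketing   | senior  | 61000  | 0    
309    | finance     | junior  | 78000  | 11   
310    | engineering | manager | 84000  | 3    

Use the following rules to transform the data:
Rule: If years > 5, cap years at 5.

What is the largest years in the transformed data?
5

Step 1: Original maximum years = 11
Step 2: Apply cap at 5
Step 3: 3 records had years > 5 and were capped
Step 4: Maximum after transformation = 5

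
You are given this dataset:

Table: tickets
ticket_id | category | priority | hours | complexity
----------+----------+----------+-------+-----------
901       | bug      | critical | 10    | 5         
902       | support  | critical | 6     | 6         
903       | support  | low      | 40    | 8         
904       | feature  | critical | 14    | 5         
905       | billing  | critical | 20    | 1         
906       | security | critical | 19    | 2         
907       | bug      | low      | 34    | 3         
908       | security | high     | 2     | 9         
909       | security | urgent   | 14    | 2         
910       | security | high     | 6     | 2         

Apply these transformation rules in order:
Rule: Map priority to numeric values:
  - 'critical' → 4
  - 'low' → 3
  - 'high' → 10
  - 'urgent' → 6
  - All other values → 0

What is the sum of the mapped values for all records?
52

Step 1: Apply mapping to each record
Step 2: Count by status:
  'critical': 5 records × 4 = 20
  'low': 2 records × 3 = 6
  'high': 2 records × 10 = 20
  'urgent': 1 records × 6 = 6
Step 3: Sum all mapped values = 52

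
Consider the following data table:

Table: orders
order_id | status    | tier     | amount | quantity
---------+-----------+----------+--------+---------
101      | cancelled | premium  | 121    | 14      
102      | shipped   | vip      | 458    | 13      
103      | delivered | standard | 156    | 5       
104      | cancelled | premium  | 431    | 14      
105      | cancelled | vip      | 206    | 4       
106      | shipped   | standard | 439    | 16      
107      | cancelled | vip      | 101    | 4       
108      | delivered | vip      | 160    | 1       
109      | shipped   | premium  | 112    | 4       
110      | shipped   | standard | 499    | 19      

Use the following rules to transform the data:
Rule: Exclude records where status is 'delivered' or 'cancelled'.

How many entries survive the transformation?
4

Step 1: Count records to exclude
  - 2 (delivered) + 4 (cancelled) = 6 records
Step 2: Total records: 10
Step 3: Remaining = 10 - 6 = 4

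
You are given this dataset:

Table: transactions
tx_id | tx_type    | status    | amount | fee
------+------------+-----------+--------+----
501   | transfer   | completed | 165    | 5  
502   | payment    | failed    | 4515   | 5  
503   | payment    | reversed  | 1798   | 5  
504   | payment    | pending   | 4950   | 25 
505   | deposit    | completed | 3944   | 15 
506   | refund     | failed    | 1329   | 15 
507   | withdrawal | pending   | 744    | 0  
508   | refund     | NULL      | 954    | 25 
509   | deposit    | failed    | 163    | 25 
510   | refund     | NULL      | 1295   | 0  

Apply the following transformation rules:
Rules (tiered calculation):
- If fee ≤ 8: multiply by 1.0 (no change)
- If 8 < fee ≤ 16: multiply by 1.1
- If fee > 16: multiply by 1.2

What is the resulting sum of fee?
138.0

Step 1: Tier 1 (fee ≤ 8): 5 records, sum = 15 × 1.0 = 15.0
Step 2: Tier 2 (8 < fee ≤ 16): 2 records, sum = 30 × 1.1 = 33.0
Step 3: Tier 3 (fee > 16): 3 records, sum = 75 × 1.2 = 90.0
Step 4: Final sum = 15.0 + 33.0 + 90.0 = 138.0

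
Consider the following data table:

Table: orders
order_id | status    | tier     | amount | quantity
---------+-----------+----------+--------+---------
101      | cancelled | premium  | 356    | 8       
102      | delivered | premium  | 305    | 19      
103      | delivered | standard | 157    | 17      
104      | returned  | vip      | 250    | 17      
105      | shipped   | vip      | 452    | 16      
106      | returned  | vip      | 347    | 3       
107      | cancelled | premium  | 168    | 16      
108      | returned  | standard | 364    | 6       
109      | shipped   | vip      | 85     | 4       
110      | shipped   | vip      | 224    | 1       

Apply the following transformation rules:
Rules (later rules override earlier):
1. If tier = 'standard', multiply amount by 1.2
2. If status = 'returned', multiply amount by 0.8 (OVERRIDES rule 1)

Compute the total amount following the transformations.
2547.2

Step 1: Rule 2 takes priority for records with status = 'returned'
  - 3 records: 961 × 0.8 = 768.8
Step 2: Rule 1 applies to remaining records with tier = 'standard'
  - 1 records: 157 × 1.2 = 188.4
Step 3: Other records unchanged: 1590
Step 4: Final sum = 768.8 + 188.4 + 1590 = 2547.2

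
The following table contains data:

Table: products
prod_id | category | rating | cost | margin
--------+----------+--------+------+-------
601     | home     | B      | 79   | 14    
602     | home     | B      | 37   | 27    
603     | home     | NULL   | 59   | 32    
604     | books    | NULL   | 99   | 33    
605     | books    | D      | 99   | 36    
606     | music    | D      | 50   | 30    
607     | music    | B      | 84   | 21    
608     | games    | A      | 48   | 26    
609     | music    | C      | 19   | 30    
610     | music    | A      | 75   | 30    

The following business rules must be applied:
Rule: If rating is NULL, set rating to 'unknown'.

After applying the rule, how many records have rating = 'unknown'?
2

Step 1: Count records where rating IS NULL
Step 2: Found 2 records with NULL rating
Step 3: These records will have rating set to 'unknown'
Step 4: Records already having rating = 'unknown': 0
Step 5: Answer: 2 + 0 = 2 records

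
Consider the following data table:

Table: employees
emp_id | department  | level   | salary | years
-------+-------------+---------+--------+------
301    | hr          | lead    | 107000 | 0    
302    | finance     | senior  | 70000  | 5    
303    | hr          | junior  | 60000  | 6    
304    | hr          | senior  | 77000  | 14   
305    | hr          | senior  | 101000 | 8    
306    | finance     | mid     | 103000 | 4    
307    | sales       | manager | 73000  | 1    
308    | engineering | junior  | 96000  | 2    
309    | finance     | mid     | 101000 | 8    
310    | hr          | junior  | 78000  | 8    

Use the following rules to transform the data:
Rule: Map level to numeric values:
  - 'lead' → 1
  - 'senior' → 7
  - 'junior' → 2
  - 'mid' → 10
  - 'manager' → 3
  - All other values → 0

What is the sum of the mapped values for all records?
51

Step 1: Apply mapping to each record
Step 2: Count by status:
  'lead': 1 records × 1 = 1
  'senior': 3 records × 7 = 21
  'junior': 3 records × 2 = 6
  'mid': 2 records × 10 = 20
  'manager': 1 records × 3 = 3
Step 3: Sum all mapped values = 51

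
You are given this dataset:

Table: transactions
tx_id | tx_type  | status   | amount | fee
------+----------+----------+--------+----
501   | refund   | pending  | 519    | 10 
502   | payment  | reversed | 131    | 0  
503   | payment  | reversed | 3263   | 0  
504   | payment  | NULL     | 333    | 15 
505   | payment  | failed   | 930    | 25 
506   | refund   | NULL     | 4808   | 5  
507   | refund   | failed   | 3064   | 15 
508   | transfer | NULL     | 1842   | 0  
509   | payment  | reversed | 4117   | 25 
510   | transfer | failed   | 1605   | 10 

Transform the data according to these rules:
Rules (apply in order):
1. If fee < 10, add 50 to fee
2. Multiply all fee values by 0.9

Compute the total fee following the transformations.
274.5

Step 1: Apply Rule 1 - Add 50 to records with fee < 10
  - 4 records affected: 5 + (4 × 50) = 205
  - Unaffected records: 100
  - Sum after Rule 1: 305
Step 2: Apply Rule 2 - Multiply all by 0.9
  - 305 × 0.9 = 274.5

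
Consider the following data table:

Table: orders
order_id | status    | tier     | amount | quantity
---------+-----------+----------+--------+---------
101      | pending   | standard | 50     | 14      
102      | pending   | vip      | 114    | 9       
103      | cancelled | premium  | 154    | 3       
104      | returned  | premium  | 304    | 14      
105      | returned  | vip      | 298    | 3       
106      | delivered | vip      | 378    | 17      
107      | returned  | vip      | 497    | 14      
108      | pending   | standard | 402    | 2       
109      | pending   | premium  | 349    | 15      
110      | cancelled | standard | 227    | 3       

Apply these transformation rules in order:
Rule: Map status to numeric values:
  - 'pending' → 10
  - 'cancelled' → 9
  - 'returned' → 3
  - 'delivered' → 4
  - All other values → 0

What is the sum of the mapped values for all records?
71

Step 1: Apply mapping to each record
Step 2: Count by status:
  'pending': 4 records × 10 = 40
  'cancelled': 2 records × 9 = 18
  'returned': 3 records × 3 = 9
  'delivered': 1 records × 4 = 4
Step 3: Sum all mapped values = 71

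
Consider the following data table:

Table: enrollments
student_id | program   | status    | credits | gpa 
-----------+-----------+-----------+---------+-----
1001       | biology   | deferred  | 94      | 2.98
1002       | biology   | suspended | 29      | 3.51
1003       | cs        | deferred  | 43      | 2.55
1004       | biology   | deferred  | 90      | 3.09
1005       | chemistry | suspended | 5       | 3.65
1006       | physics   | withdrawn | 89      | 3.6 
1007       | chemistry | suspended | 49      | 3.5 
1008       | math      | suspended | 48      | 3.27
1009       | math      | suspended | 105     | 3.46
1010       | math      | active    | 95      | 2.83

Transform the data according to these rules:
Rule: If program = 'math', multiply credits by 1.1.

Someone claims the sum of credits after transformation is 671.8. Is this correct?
Yes, the result is correct.

Step 1: Calculate the correct sum after transformation
Step 2: Apply multiplier 1.1 to records where program = 'math'
Step 3: Correct result = 671.8
Step 4: Claimed result = 671.8
Step 5: 671.8 = 671.8 ✓
Conclusion: The claimed result is correct.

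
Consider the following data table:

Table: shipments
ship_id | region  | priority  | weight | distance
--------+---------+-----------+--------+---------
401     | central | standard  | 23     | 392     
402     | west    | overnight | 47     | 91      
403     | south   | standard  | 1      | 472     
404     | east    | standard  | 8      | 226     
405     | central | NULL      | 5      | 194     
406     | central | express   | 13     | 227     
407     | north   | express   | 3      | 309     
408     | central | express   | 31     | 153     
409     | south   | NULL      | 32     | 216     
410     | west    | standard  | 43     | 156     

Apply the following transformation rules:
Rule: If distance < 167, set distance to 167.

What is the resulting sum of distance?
2537

Step 1: 3 records have distance < 167
Step 2: These records originally summed to 400
Step 3: After setting to minimum: 3 × 167 = 501
Step 4: Unaffected records sum: 2036
Step 5: Final sum = 501 + 2036 = 2537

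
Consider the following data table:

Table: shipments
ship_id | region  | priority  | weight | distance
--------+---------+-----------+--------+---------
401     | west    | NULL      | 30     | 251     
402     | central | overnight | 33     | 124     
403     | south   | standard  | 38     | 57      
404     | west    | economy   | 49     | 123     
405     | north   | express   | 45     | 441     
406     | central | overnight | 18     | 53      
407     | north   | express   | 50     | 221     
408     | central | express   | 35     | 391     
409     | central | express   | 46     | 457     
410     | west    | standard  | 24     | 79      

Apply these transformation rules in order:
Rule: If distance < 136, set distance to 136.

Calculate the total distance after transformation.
2441

Step 1: 5 records have distance < 136
Step 2: These records originally summed to 436
Step 3: After setting to minimum: 5 × 136 = 680
Step 4: Unaffected records sum: 1761
Step 5: Final sum = 680 + 1761 = 2441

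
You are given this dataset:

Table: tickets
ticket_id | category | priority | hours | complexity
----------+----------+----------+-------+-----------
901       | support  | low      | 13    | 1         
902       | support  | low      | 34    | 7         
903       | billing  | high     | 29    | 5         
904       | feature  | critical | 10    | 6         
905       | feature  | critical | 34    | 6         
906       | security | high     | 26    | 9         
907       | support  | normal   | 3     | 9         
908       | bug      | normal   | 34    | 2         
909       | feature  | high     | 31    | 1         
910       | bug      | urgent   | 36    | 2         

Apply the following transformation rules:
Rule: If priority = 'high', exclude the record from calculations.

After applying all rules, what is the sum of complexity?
33

Step 1: Identify records where priority = 'high'
Step 2: The excluded records sum to 15
Step 3: Original total complexity = 48
Step 4: Remaining total = 48 - 15 = 33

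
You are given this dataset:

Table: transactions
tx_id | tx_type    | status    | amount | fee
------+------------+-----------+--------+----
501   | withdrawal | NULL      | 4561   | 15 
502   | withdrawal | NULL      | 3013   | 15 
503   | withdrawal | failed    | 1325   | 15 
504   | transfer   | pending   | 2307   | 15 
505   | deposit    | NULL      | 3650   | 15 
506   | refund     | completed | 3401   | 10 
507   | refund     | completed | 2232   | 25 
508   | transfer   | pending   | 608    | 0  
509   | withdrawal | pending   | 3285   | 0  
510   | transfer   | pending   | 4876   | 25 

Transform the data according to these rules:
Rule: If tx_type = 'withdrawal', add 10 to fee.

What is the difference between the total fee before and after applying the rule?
40

Step 1: Original sum of fee = 135
Step 2: 4 records have tx_type = 'withdrawal'
Step 3: Each affected record changes by 10
Step 4: Total change = 4 × 10 = 40
Step 5: New sum = 135 + 40 = 175
Step 6: Difference = |175 - 135| = 40
        (Sum increased by 40)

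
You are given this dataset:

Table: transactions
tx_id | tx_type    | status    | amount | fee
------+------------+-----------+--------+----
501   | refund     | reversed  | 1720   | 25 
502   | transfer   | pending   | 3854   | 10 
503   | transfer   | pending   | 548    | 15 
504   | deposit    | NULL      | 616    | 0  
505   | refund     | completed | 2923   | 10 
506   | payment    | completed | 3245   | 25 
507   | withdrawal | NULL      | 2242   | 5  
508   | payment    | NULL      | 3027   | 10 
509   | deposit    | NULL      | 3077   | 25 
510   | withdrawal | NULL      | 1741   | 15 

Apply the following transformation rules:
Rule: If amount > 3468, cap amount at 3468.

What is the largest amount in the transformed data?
3468

Step 1: Original maximum amount = 3854
Step 2: Apply cap at 3468
Step 3: 1 records had amount > 3468 and were capped
Step 4: Maximum after transformation = 3468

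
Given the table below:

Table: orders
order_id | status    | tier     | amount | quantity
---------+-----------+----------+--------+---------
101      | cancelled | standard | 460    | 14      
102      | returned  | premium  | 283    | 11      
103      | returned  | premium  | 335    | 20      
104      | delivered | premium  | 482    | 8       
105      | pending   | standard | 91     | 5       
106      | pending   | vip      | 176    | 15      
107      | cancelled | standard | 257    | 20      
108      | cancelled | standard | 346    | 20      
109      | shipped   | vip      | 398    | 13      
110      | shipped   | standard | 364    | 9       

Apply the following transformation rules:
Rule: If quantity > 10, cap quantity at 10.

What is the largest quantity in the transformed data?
10

Step 1: Original maximum quantity = 20
Step 2: Apply cap at 10
Step 3: 7 records had quantity > 10 and were capped
Step 4: Maximum after transformation = 10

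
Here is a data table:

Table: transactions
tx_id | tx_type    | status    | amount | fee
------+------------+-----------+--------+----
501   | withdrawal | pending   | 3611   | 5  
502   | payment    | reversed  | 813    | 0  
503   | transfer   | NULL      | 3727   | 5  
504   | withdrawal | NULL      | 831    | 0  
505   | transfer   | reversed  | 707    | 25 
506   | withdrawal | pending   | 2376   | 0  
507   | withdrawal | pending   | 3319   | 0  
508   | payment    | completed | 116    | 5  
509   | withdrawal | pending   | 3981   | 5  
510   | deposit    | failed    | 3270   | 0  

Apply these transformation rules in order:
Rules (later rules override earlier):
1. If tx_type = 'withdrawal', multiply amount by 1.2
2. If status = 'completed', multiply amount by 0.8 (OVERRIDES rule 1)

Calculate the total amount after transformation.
25551.4

Step 1: Rule 2 takes priority for records with status = 'completed'
  - 1 records: 116 × 0.8 = 92.8
Step 2: Rule 1 applies to remaining records with tx_type = 'withdrawal'
  - 5 records: 14118 × 1.2 = 16941.6
Step 3: Other records unchanged: 8517
Step 4: Final sum = 92.8 + 16941.6 + 8517 = 25551.4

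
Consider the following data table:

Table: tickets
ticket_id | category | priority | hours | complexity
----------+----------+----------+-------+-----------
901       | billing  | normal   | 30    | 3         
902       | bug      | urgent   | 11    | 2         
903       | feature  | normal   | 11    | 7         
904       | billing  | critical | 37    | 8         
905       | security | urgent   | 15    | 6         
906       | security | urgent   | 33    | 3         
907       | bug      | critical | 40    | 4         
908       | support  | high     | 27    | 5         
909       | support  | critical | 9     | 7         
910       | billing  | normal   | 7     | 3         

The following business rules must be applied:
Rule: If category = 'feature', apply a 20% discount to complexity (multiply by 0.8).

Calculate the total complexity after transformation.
46.6

Step 1: Records with category = 'feature' have total complexity = 7
Step 2: Apply multiplier: 7 × 0.8 = 5.6
Step 3: Other records total: 41
Step 4: Final sum = 5.6 + 41 = 46.6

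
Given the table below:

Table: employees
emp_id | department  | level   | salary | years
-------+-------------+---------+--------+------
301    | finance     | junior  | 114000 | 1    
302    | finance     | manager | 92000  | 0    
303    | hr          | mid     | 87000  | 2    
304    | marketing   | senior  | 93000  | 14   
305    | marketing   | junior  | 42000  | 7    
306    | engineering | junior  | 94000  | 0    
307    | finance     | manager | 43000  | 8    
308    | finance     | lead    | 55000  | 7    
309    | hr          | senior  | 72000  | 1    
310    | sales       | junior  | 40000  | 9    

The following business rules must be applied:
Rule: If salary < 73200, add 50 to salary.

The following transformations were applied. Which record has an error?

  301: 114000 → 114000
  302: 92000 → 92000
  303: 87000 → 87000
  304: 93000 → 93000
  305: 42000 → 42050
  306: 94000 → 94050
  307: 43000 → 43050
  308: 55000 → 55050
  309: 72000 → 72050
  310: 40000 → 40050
Record 306 has an error. The correct transformed value should be 94000, not 94050.

Step 1: Check each record against the rule
Step 2: Record 306 has salary = 94000
Step 3: Since 94000 >= 73200, the bonus should not have been applied
Step 4: Correct value = 94000, but claimed value = 94050
Conclusion: Record 306 has the error.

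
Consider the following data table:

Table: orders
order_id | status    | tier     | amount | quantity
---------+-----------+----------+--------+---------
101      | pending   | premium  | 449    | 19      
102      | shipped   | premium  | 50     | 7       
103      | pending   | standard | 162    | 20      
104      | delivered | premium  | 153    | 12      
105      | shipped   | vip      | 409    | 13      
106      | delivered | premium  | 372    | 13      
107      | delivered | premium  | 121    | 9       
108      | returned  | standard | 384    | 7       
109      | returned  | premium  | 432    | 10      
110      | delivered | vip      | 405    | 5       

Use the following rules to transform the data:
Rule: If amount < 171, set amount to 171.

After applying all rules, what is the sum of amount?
3135

Step 1: 4 records have amount < 171
Step 2: These records originally summed to 486
Step 3: After setting to minimum: 4 × 171 = 684
Step 4: Unaffected records sum: 2451
Step 5: Final sum = 684 + 2451 = 3135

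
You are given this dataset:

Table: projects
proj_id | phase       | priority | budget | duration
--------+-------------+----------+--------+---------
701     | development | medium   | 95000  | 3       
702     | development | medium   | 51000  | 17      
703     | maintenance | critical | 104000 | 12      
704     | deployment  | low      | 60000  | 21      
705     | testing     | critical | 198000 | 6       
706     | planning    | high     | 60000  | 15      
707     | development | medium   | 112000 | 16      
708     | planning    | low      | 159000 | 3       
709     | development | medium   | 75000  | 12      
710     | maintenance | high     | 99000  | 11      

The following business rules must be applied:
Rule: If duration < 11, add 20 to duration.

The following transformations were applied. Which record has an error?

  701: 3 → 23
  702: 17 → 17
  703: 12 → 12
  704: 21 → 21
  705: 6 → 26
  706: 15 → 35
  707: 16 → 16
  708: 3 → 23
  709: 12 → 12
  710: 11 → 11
Record 706 has an error. The correct transformed value should be 15, not 35.

Step 1: Check each record against the rule
Step 2: Record 706 has duration = 15
Step 3: Since 15 >= 11, the bonus should not have been applied
Step 4: Correct value = 15, but claimed value = 35
Conclusion: Record 706 has the error.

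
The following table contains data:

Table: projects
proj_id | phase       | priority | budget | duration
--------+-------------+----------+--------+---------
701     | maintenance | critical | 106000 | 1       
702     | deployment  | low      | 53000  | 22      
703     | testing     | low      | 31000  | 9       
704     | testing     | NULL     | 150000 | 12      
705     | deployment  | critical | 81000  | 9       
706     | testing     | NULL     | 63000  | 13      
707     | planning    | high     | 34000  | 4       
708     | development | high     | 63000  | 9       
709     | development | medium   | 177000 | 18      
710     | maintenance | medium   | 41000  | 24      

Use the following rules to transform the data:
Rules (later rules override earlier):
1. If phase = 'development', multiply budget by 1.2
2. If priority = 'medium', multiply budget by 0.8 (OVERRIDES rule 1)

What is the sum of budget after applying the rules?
768000.0

Step 1: Rule 2 takes priority for records with priority = 'medium'
  - 2 records: 218000 × 0.8 = 174400.0
Step 2: Rule 1 applies to remaining records with phase = 'development'
  - 1 records: 63000 × 1.2 = 75600.0
Step 3: Other records unchanged: 518000
Step 4: Final sum = 174400.0 + 75600.0 + 518000 = 768000.0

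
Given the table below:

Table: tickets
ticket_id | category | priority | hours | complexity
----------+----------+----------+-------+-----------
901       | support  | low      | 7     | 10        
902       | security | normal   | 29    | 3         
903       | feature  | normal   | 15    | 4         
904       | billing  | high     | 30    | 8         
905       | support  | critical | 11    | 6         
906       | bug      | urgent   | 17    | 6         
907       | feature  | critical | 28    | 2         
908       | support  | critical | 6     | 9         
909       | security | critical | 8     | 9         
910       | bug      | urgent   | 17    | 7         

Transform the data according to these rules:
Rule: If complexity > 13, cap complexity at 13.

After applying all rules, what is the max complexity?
10

Step 1: Original maximum complexity = 10
Step 2: Check cap of 13 against maximum
Step 3: No records exceed the cap (max 10 <= cap 13), so no capping applies
Step 4: Maximum after transformation = 10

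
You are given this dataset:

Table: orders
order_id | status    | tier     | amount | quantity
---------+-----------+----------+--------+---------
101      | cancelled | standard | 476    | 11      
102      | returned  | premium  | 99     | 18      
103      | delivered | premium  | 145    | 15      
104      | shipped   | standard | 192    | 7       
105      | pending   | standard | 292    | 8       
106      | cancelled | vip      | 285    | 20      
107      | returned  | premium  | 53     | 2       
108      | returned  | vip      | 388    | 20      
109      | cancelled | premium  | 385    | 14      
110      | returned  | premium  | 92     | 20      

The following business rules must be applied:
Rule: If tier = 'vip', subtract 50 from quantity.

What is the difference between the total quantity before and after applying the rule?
100

Step 1: Original sum of quantity = 135
Step 2: 2 records have tier = 'vip'
Step 3: Each affected record changes by -50
Step 4: Total change = 2 × -50 = -100
Step 5: New sum = 135 + -100 = 35
Step 6: Difference = |35 - 135| = 100
        (Sum decreased by 100)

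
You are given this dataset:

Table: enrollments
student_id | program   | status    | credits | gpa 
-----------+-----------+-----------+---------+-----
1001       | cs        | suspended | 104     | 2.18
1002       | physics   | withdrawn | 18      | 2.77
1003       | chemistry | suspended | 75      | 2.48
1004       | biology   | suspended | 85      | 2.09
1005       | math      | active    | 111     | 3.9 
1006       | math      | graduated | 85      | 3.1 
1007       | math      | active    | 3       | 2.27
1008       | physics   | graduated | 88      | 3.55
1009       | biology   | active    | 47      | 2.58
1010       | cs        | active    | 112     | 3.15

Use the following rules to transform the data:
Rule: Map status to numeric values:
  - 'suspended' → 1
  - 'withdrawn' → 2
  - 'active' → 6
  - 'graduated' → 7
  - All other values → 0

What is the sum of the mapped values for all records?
43

Step 1: Apply mapping to each record
Step 2: Count by status:
  'suspended': 3 records × 1 = 3
  'withdrawn': 1 records × 2 = 2
  'active': 4 records × 6 = 24
  'graduated': 2 records × 7 = 14
Step 3: Sum all mapped values = 43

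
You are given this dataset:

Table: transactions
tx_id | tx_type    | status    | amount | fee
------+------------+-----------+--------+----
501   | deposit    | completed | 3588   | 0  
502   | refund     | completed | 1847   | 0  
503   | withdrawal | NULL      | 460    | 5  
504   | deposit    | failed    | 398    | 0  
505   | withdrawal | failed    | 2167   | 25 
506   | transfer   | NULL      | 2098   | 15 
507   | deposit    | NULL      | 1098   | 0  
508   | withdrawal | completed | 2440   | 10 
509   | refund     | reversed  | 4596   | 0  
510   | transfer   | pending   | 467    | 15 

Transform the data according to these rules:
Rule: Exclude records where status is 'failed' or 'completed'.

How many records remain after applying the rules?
5

Step 1: Count records to exclude
  - 2 (failed) + 3 (completed) = 5 records
Step 2: Total records: 10
Step 3: Remaining = 10 - 5 = 5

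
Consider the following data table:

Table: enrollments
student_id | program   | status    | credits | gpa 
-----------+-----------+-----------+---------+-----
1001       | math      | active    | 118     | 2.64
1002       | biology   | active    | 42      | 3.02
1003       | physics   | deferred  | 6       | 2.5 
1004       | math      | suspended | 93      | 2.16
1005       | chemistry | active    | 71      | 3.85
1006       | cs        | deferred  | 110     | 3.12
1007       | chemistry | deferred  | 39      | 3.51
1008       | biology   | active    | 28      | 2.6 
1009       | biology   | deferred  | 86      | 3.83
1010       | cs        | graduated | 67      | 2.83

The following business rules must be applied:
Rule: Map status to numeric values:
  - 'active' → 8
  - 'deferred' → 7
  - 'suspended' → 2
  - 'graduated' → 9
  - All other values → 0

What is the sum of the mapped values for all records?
71

Step 1: Apply mapping to each record
Step 2: Count by status:
  'active': 4 records × 8 = 32
  'deferred': 4 records × 7 = 28
  'suspended': 1 records × 2 = 2
  'graduated': 1 records × 9 = 9
Step 3: Sum all mapped values = 71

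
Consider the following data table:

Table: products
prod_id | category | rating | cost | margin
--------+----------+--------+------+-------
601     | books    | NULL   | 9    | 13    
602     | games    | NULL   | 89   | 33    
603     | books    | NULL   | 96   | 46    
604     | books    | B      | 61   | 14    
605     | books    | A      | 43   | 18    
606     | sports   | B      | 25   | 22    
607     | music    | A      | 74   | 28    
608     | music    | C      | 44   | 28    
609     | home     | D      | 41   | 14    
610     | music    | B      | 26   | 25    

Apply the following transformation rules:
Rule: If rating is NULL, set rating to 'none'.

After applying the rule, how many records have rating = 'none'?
3

Step 1: Count records where rating IS NULL
Step 2: Found 3 records with NULL rating
Step 3: These records will have rating set to 'none'
Step 4: Records already having rating = 'none': 0
Step 5: Answer: 3 + 0 = 3 records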